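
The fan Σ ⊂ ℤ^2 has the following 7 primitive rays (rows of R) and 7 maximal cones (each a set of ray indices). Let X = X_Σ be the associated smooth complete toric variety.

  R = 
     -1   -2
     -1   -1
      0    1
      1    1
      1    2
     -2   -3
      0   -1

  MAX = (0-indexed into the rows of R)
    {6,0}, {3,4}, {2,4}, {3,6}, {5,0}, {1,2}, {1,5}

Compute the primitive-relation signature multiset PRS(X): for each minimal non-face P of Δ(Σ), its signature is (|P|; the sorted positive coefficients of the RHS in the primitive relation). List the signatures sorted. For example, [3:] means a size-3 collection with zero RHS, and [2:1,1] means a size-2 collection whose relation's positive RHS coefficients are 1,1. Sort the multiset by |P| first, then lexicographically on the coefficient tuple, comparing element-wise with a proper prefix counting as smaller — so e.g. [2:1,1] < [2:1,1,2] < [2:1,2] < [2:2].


Minimal non-faces — 14 found among 7 rays, 7 max cones:

  P={0,4}:  v_{0} + v_{4} = 0 — sig = [2:]
  P={1,3}:  v_{1} + v_{3} = 0 — sig = [2:]
  P={2,6}:  v_{2} + v_{6} = 0 — sig = [2:]
  P={0,1}:  v_{0} + v_{1} = v_{5} — sig = [2:1]
  P={0,2}:  v_{0} + v_{2} = v_{1} — sig = [2:1]
  P={0,3}:  v_{0} + v_{3} = v_{6} — sig = [2:1]
  P={1,4}:  v_{1} + v_{4} = v_{2} — sig = [2:1]
  P={1,6}:  v_{1} + v_{6} = v_{0} — sig = [2:1]
  P={2,3}:  v_{2} + v_{3} = v_{4} — sig = [2:1]
  P={3,5}:  v_{3} + v_{5} = v_{0} — sig = [2:1]
  P={4,5}:  v_{4} + v_{5} = v_{1} — sig = [2:1]
  P={4,6}:  v_{4} + v_{6} = v_{3} — sig = [2:1]
  P={2,5}:  v_{2} + v_{5} = 2·v_{1} — sig = [2:2]
  P={5,6}:  v_{5} + v_{6} = 2·v_{0} — sig = [2:2]

so the primitive-relation signature multiset is
    |P|=2: 14 collections, coeffs (), (), (), (1), (1), (1), (1), (1), (1), (1), (1), (1), (2), (2)


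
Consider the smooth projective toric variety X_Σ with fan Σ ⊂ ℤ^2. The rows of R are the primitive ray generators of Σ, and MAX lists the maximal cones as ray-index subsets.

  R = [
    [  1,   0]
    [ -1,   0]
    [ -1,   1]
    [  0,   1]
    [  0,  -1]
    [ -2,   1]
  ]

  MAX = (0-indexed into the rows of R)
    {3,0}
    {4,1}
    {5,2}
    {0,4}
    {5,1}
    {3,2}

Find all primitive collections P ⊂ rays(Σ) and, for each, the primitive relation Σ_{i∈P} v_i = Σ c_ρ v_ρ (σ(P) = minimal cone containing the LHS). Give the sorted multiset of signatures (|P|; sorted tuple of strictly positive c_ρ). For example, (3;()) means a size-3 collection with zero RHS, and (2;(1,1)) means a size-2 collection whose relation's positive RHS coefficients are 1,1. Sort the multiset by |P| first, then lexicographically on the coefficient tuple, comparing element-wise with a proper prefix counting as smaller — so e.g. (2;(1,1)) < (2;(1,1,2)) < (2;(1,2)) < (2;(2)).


Minimal non-faces — 9 found among 6 rays, 6 max cones:

  P = {0,1}:  v_{0} + v_{1} = 0  ⇒ sig = (2;())
  P = {3,4}:  v_{3} + v_{4} = 0  ⇒ sig = (2;())
  P = {0,2}:  v_{0} + v_{2} = v_{3}  ⇒ sig = (2;(1))
  P = {0,5}:  v_{0} + v_{5} = v_{2}  ⇒ sig = (2;(1))
  P = {1,2}:  v_{1} + v_{2} = v_{5}  ⇒ sig = (2;(1))
  P = {1,3}:  v_{1} + v_{3} = v_{2}  ⇒ sig = (2;(1))
  P = {2,4}:  v_{2} + v_{4} = v_{1}  ⇒ sig = (2;(1))
  P = {3,5}:  v_{3} + v_{5} = 2·v_{2}  ⇒ sig = (2;(2))
  P = {4,5}:  v_{4} + v_{5} = 2·v_{1}  ⇒ sig = (2;(2))

Sorted signature multiset PRS(X):
    |P|=2: 9 collections, coeffs (), (), (1), (1), (1), (1), (1), (2), (2)


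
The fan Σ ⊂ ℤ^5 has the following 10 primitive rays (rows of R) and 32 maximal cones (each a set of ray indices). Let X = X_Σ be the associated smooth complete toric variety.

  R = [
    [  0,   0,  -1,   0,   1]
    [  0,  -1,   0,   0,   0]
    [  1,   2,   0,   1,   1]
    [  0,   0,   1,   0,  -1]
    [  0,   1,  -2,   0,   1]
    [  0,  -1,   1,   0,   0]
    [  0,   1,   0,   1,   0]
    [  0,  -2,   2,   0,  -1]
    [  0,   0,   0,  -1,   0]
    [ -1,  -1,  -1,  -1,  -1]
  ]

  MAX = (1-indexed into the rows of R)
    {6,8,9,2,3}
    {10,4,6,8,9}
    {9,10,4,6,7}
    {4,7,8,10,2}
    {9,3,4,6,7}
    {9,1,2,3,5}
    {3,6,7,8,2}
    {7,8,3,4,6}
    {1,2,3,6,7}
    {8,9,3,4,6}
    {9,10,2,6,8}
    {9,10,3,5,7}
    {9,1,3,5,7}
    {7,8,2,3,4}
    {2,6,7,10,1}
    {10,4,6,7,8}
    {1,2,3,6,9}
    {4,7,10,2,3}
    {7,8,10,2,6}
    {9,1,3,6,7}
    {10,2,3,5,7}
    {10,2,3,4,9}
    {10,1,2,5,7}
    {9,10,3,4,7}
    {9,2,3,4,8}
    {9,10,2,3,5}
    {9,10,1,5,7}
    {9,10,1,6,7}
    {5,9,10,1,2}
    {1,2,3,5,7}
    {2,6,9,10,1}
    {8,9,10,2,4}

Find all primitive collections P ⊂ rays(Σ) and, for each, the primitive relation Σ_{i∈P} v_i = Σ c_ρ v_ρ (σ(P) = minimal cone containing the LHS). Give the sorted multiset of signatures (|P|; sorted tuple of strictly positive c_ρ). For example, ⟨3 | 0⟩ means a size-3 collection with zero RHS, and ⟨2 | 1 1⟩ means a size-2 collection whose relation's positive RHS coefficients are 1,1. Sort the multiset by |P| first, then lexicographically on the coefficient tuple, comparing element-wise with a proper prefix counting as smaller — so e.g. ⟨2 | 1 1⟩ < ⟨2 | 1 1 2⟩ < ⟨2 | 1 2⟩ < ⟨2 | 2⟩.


11 collections generate NE(X_Σ); each relation:

  P={1,4}:  v_{1} + v_{4} = 0  ⇒ sig = ⟨2 | 0⟩
  P={5,6}:  v_{5} + v_{6} = v_{1}  ⇒ sig = ⟨2 | 1⟩
  P={5,8}:  v_{5} + v_{8} = v_{2}  ⇒ sig = ⟨2 | 1⟩
  P={1,8}:  v_{1} + v_{8} = v_{2} + v_{6}  ⇒ sig = ⟨2 | 1 1⟩
  P={4,5}:  v_{4} + v_{5} = v_{3} + v_{10}  ⇒ sig = ⟨2 | 1 1⟩
  P={2,7,9}:  v_{2} + v_{7} + v_{9} = 0  ⇒ sig = ⟨3 | 0⟩
  P={3,6,10}:  v_{3} + v_{6} + v_{10} = 0  ⇒ sig = ⟨3 | 0⟩
  P={1,3,10}:  v_{1} + v_{3} + v_{10} = v_{5}  ⇒ sig = ⟨3 | 1⟩
  P={2,4,6}:  v_{2} + v_{4} + v_{6} = v_{8}  ⇒ sig = ⟨3 | 1⟩
  P={3,8,10}:  v_{3} + v_{8} + v_{10} = v_{2} + v_{4}  ⇒ sig = ⟨3 | 1 1⟩
  P={7,8,9}:  v_{7} + v_{8} + v_{9} = v_{4} + v_{6}  ⇒ sig = ⟨3 | 1 1⟩

Signatures (|P|; sorted positive RHS coefficients), sorted:
    ⟨2 | 0⟩
    ⟨2 | 1⟩
    ⟨2 | 1⟩
    ⟨2 | 1 1⟩
    ⟨2 | 1 1⟩
    ⟨3 | 0⟩
    ⟨3 | 0⟩
    ⟨3 | 1⟩
    ⟨3 | 1⟩
    ⟨3 | 1 1⟩
    ⟨3 | 1 1⟩


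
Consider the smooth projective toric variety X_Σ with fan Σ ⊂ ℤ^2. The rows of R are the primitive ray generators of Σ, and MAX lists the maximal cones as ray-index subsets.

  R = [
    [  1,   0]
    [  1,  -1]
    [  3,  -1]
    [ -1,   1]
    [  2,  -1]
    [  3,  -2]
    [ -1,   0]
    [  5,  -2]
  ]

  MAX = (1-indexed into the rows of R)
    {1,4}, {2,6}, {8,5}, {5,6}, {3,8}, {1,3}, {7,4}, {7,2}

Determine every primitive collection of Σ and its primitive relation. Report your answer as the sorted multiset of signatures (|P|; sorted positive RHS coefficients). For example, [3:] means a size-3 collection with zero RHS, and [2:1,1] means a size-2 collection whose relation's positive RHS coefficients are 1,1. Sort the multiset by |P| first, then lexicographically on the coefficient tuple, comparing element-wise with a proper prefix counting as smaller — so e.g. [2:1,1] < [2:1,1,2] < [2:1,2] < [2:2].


Minimal non-faces — 20 found among 8 rays, 8 max cones:

  • {1,7}:  v_{1} + v_{7} = 0  →  sig = [2:]
  • {2,4}:  v_{2} + v_{4} = 0  →  sig = [2:]
  • {1,2}:  v_{1} + v_{2} = v_{5}  →  sig = [2:1]
  • {1,5}:  v_{1} + v_{5} = v_{3}  →  sig = [2:1]
  • {2,5}:  v_{2} + v_{5} = v_{6}  →  sig = [2:1]
  • {3,5}:  v_{3} + v_{5} = v_{8}  →  sig = [2:1]
  • {3,7}:  v_{3} + v_{7} = v_{5}  →  sig = [2:1]
  • {4,5}:  v_{4} + v_{5} = v_{1}  →  sig = [2:1]
  • {4,6}:  v_{4} + v_{6} = v_{5}  →  sig = [2:1]
  • {5,7}:  v_{5} + v_{7} = v_{2}  →  sig = [2:1]
  • {4,8}:  v_{4} + v_{8} = v_{1} + v_{3}  →  sig = [2:1,1]
  • {1,6}:  v_{1} + v_{6} = 2·v_{5}  →  sig = [2:2]
  • {1,8}:  v_{1} + v_{8} = 2·v_{3}  →  sig = [2:2]
  • {2,3}:  v_{2} + v_{3} = 2·v_{5}  →  sig = [2:2]
  • {3,4}:  v_{3} + v_{4} = 2·v_{1}  →  sig = [2:2]
  • {6,7}:  v_{6} + v_{7} = 2·v_{2}  →  sig = [2:2]
  • {7,8}:  v_{7} + v_{8} = 2·v_{5}  →  sig = [2:2]
  • {2,8}:  v_{2} + v_{8} = 3·v_{5}  →  sig = [2:3]
  • {3,6}:  v_{3} + v_{6} = 3·v_{5}  →  sig = [2:3]
  • {6,8}:  v_{6} + v_{8} = 4·v_{5}  →  sig = [2:4]

Sorted signature multiset PRS(X):
[[2:], [2:], [2:1], [2:1], [2:1], [2:1], [2:1], [2:1], [2:1], [2:1], [2:1,1], [2:2], [2:2], [2:2], [2:2], [2:2], [2:2], [2:3], [2:3], [2:4]]


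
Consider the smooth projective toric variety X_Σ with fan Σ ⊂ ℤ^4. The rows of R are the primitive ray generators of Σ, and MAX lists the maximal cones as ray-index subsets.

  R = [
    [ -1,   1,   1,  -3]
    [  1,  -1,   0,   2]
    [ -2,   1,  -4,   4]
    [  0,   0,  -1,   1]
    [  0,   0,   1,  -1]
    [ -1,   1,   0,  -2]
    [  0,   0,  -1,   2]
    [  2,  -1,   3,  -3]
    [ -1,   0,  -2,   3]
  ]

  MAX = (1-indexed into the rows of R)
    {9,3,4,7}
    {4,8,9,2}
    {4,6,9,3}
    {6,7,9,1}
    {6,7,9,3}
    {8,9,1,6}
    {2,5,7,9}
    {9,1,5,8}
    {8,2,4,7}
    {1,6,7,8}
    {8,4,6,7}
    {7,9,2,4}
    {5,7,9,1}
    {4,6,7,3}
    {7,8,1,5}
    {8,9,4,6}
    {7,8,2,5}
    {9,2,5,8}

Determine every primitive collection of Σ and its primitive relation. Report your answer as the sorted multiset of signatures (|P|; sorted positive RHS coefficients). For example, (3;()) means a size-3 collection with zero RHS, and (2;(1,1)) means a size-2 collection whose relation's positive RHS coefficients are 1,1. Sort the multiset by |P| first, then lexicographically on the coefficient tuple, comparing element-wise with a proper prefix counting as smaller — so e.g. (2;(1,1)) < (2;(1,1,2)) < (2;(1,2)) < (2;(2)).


|primitive collections| = 11. Relations:

  P = {2,6}:  v_{2} + v_{6} = 0  →  sig = (2;())
  P = {4,5}:  v_{4} + v_{5} = 0  →  sig = (2;())
  P = {1,2}:  v_{1} + v_{2} = v_{5}  →  sig = (2;(1))
  P = {1,4}:  v_{1} + v_{4} = v_{6}  →  sig = (2;(1))
  P = {3,8}:  v_{3} + v_{8} = v_{4}  →  sig = (2;(1))
  P = {5,6}:  v_{5} + v_{6} = v_{1}  →  sig = (2;(1))
  P = {2,3}:  v_{2} + v_{3} = v_{4} + v_{7} + v_{9}  →  sig = (2;(1,1,1))
  P = {3,5}:  v_{3} + v_{5} = v_{6} + v_{7} + v_{9}  →  sig = (2;(1,1,1))
  P = {1,3}:  v_{1} + v_{3} = 2·v_{6} + v_{7} + v_{9}  →  sig = (2;(1,1,2))
  P = {7,8,9}:  v_{7} + v_{8} + v_{9} = v_{2}  →  sig = (3;(1))
  P = {4,6,7,9}:  v_{4} + v_{6} + v_{7} + v_{9} = v_{3}  →  sig = (4;(1))

so the primitive-relation signature multiset is
    |P|=2: 9 collections, coeffs (), (), (1), (1), (1), (1), (1,1,1), (1,1,1), (1,1,2)
    |P|=3: 1 collection, coeffs (1)
    |P|=4: 1 collection, coeffs (1)


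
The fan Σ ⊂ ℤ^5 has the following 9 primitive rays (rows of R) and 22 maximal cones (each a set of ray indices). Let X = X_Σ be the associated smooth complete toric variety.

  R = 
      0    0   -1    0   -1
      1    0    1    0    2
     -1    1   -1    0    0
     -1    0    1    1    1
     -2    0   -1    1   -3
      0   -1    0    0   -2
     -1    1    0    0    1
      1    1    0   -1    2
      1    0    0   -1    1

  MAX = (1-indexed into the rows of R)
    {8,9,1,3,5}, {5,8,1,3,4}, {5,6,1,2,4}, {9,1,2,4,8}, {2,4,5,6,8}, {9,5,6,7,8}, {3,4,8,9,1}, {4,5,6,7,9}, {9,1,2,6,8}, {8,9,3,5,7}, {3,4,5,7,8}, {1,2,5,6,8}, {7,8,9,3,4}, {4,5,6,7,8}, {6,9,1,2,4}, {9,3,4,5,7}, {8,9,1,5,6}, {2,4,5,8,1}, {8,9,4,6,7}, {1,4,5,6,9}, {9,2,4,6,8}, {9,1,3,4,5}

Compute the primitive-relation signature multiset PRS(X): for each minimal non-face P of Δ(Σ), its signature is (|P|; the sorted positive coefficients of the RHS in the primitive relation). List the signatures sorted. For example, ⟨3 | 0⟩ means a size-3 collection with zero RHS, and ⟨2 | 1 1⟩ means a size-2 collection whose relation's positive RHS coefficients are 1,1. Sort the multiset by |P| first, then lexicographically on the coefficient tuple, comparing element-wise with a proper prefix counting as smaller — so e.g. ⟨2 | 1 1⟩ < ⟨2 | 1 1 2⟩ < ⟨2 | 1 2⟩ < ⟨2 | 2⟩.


Δ(Σ) — 9 vertices, 7 min non-faces:

  P={1,7}:  v_{1} + v_{7} = v_{3}  →  sig = ⟨2 | 1⟩
  P={2,7}:  v_{2} + v_{7} = v_{4} + v_{8}  →  sig = ⟨2 | 1 1⟩
  P={3,6}:  v_{3} + v_{6} = v_{5} + v_{9}  →  sig = ⟨2 | 1 1⟩
  P={2,3}:  v_{2} + v_{3} = v_{1} + v_{4} + v_{8}  →  sig = ⟨2 | 1 1 1⟩
  P={2,5,9}:  v_{2} + v_{5} + v_{9} = 0  →  sig = ⟨3 | 0⟩
  P={1,4,6,8}:  v_{1} + v_{4} + v_{6} + v_{8} = 0  →  sig = ⟨4 | 0⟩
  P={4,5,8,9}:  v_{4} + v_{5} + v_{8} + v_{9} = v_{7}  →  sig = ⟨4 | 1⟩

Sorted signature multiset PRS(X):
{ ⟨2 | 1⟩,  ⟨2 | 1 1⟩ ×2,  ⟨2 | 1 1 1⟩,  ⟨3 | 0⟩,  ⟨4 | 0⟩,  ⟨4 | 1⟩ }


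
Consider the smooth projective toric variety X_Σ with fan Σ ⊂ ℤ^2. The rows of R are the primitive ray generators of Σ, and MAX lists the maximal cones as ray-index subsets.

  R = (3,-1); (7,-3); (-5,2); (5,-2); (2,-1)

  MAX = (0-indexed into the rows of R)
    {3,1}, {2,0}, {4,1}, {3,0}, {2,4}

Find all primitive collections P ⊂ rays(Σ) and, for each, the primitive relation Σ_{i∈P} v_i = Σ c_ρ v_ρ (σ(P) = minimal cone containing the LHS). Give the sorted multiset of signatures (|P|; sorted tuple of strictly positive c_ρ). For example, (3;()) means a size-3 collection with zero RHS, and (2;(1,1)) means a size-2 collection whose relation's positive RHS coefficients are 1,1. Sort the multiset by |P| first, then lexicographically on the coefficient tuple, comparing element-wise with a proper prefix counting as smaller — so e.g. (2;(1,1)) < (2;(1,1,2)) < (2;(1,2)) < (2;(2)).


Minimal non-faces — 5 found among 5 rays, 5 max cones:

  • {2,3}:  v_{2} + v_{3} = 0  so sig = (2;())
  • {0,4}:  v_{0} + v_{4} = v_{3}  so sig = (2;(1))
  • {1,2}:  v_{1} + v_{2} = v_{4}  so sig = (2;(1))
  • {3,4}:  v_{3} + v_{4} = v_{1}  so sig = (2;(1))
  • {0,1}:  v_{0} + v_{1} = 2·v_{3}  so sig = (2;(2))

so the primitive-relation signature multiset is
    (2;())
    (2;(1))
    (2;(1))
    (2;(1))
    (2;(2))


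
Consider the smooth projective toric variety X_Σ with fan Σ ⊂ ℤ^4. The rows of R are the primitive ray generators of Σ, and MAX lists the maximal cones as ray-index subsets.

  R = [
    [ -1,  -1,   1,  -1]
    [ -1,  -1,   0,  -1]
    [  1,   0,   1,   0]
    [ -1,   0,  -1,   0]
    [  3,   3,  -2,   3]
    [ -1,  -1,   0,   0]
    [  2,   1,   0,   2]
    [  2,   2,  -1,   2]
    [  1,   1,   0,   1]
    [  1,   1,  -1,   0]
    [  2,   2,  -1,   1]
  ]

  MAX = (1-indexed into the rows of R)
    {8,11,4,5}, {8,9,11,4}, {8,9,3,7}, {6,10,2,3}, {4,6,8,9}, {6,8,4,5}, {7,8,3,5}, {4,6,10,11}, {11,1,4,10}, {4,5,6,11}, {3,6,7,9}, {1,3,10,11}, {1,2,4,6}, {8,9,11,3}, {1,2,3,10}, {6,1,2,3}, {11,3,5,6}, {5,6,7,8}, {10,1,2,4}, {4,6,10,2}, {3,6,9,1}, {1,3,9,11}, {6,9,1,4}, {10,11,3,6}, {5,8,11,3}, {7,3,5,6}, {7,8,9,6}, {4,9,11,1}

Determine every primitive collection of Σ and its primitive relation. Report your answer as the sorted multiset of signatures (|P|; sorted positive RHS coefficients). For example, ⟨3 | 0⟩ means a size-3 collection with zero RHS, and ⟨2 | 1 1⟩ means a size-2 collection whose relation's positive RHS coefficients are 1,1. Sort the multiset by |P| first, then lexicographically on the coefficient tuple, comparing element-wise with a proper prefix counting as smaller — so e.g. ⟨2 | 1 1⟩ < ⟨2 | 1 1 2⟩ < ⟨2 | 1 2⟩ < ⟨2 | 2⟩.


Σ has 21 primitive collections:

  P = {2,9}:  v_{2} + v_{9} = 0  ⟹  sig = ⟨2 | 0⟩
  P = {3,4}:  v_{3} + v_{4} = 0  ⟹  sig = ⟨2 | 0⟩
  P = {1,5}:  v_{1} + v_{5} = v_{8}  ⟹  sig = ⟨2 | 1⟩
  P = {1,8}:  v_{1} + v_{8} = v_{9}  ⟹  sig = ⟨2 | 1⟩
  P = {2,11}:  v_{2} + v_{11} = v_{10}  ⟹  sig = ⟨2 | 1⟩
  P = {9,10}:  v_{9} + v_{10} = v_{11}  ⟹  sig = ⟨2 | 1⟩
  P = {2,8}:  v_{2} + v_{8} = v_{6} + v_{11}  ⟹  sig = ⟨2 | 1 1⟩
  P = {4,7}:  v_{4} + v_{7} = v_{6} + v_{8}  ⟹  sig = ⟨2 | 1 1⟩
  P = {7,11}:  v_{7} + v_{11} = v_{3} + v_{5}  ⟹  sig = ⟨2 | 1 1⟩
  P = {1,7}:  v_{1} + v_{7} = v_{3} + v_{6} + v_{9}  ⟹  sig = ⟨2 | 1 1 1⟩
  P = {2,7}:  v_{2} + v_{7} = v_{3} + 2·v_{6} + v_{11}  ⟹  sig = ⟨2 | 1 1 2⟩
  P = {8,10}:  v_{8} + v_{10} = v_{6} + 2·v_{11}  ⟹  sig = ⟨2 | 1 2⟩
  P = {7,10}:  v_{7} + v_{10} = v_{3} + 2·v_{6} + 2·v_{11}  ⟹  sig = ⟨2 | 1 2 2⟩
  P = {5,9}:  v_{5} + v_{9} = 2·v_{8}  ⟹  sig = ⟨2 | 2⟩
  P = {2,5}:  v_{2} + v_{5} = 2·v_{6} + 2·v_{11}  ⟹  sig = ⟨2 | 2 2⟩
  P = {5,10}:  v_{5} + v_{10} = 2·v_{6} + 3·v_{11}  ⟹  sig = ⟨2 | 2 3⟩
  P = {1,6,11}:  v_{1} + v_{6} + v_{11} = 0  ⟹  sig = ⟨3 | 0⟩
  P = {1,6,10}:  v_{1} + v_{6} + v_{10} = v_{2}  ⟹  sig = ⟨3 | 1⟩
  P = {3,6,8}:  v_{3} + v_{6} + v_{8} = v_{7}  ⟹  sig = ⟨3 | 1⟩
  P = {6,8,11}:  v_{6} + v_{8} + v_{11} = v_{5}  ⟹  sig = ⟨3 | 1⟩
  P = {6,9,11}:  v_{6} + v_{9} + v_{11} = v_{8}  ⟹  sig = ⟨3 | 1⟩

so the primitive-relation signature multiset is
    ⟨2 | 0⟩
    ⟨2 | 0⟩
    ⟨2 | 1⟩
    ⟨2 | 1⟩
    ⟨2 | 1⟩
    ⟨2 | 1⟩
    ⟨2 | 1 1⟩
    ⟨2 | 1 1⟩
    ⟨2 | 1 1⟩
    ⟨2 | 1 1 1⟩
    ⟨2 | 1 1 2⟩
    ⟨2 | 1 2⟩
    ⟨2 | 1 2 2⟩
    ⟨2 | 2⟩
    ⟨2 | 2 2⟩
    ⟨2 | 2 3⟩
    ⟨3 | 0⟩
    ⟨3 | 1⟩
    ⟨3 | 1⟩
    ⟨3 | 1⟩
    ⟨3 | 1⟩


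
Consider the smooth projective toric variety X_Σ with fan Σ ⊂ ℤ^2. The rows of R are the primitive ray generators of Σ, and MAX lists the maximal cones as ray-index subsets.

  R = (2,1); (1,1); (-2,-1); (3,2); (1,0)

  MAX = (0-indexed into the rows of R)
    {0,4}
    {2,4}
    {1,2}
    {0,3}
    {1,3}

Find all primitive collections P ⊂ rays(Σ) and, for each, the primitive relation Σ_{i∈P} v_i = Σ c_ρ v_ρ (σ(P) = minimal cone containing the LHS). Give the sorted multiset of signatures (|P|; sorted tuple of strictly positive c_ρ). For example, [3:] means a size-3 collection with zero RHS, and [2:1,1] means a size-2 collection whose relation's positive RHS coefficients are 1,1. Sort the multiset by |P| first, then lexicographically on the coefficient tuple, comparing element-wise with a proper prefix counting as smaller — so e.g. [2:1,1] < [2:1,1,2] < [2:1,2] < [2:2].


Minimal non-faces — 5 found among 5 rays, 5 max cones:

  {0,2}:  v_{0} + v_{2} = 0 ; sig = [2:]
  {0,1}:  v_{0} + v_{1} = v_{3} ; sig = [2:1]
  {1,4}:  v_{1} + v_{4} = v_{0} ; sig = [2:1]
  {2,3}:  v_{2} + v_{3} = v_{1} ; sig = [2:1]
  {3,4}:  v_{3} + v_{4} = 2·v_{0} ; sig = [2:2]

Sorted signature multiset PRS(X):
[[2:], [2:1], [2:1], [2:1], [2:2]]


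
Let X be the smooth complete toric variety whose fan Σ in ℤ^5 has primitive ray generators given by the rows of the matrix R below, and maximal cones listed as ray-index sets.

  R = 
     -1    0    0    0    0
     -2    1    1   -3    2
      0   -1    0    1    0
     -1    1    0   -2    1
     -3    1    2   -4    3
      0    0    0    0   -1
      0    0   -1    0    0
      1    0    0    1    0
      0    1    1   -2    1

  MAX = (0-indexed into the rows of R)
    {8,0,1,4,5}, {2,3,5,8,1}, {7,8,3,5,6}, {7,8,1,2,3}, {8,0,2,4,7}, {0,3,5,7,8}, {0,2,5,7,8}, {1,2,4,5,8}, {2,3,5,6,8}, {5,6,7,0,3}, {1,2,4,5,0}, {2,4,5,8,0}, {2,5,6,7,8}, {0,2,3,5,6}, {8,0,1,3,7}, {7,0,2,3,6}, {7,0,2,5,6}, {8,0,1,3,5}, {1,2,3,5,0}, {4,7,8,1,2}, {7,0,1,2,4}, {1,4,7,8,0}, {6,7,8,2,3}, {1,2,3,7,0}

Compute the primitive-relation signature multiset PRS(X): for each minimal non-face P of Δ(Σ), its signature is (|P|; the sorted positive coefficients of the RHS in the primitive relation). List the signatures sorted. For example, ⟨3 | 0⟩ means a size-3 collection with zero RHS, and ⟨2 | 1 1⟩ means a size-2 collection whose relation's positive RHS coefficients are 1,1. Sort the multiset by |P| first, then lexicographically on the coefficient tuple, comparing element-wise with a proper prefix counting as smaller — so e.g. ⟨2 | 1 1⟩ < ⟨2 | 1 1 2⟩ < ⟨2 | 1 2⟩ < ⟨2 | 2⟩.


|primitive collections| = 9. Relations:

  • {4,6}:  v_{4} + v_{6} = v_{1} + v_{2} + v_{3}  so sig = ⟨2 | 1 1 1⟩
  • {1,6}:  v_{1} + v_{6} = v_{2} + 2·v_{3}  so sig = ⟨2 | 1 2⟩
  • {3,4}:  v_{3} + v_{4} = 2·v_{1}  so sig = ⟨2 | 2⟩
  • {0,6,8}:  v_{0} + v_{6} + v_{8} = v_{3}  so sig = ⟨3 | 1⟩
  • {1,5,7}:  v_{1} + v_{5} + v_{7} = v_{0} + v_{8}  so sig = ⟨3 | 1 1⟩
  • {4,5,7}:  v_{4} + v_{5} + v_{7} = 2·v_{0} + v_{2} + 2·v_{8}  so sig = ⟨3 | 1 2 2⟩
  • {2,3,5,7}:  v_{2} + v_{3} + v_{5} + v_{7} = 0  so sig = ⟨4 | 0⟩
  • {0,1,2,8}:  v_{0} + v_{1} + v_{2} + v_{8} = v_{4}  so sig = ⟨4 | 1⟩
  • {0,2,3,8}:  v_{0} + v_{2} + v_{3} + v_{8} = v_{1}  so sig = ⟨4 | 1⟩

Sorted signature multiset PRS(X):
    ⟨2 | 1 1 1⟩
    ⟨2 | 1 2⟩
    ⟨2 | 2⟩
    ⟨3 | 1⟩
    ⟨3 | 1 1⟩
    ⟨3 | 1 2 2⟩
    ⟨4 | 0⟩
    ⟨4 | 1⟩
    ⟨4 | 1⟩


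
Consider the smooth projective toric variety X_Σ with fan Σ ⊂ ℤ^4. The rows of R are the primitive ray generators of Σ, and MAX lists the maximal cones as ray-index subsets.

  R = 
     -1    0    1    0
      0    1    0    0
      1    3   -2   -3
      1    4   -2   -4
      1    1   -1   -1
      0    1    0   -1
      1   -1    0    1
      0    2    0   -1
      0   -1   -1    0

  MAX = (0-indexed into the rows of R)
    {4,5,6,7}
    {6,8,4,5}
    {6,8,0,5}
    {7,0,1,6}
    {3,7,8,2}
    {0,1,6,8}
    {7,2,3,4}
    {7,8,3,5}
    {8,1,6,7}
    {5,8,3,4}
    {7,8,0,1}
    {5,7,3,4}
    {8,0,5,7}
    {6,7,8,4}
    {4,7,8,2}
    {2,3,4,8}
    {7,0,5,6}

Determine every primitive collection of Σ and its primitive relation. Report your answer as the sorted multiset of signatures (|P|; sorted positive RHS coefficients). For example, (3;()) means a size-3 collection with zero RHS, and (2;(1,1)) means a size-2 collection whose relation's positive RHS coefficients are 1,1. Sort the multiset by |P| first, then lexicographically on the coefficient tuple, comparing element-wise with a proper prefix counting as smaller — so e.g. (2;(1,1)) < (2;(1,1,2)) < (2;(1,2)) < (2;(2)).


Minimal non-faces — 14 found among 9 rays, 17 max cones:

  {0,4}:  v_{0} + v_{4} = v_{5}  →  sig = (2;(1))
  {1,5}:  v_{1} + v_{5} = v_{7}  →  sig = (2;(1))
  {2,5}:  v_{2} + v_{5} = v_{3}  →  sig = (2;(1))
  {1,3}:  v_{1} + v_{3} = v_{2} + v_{7}  →  sig = (2;(1,1))
  {0,2}:  v_{0} + v_{2} = 2·v_{5} + v_{7} + v_{8}  →  sig = (2;(1,1,2))
  {1,2}:  v_{1} + v_{2} = v_{4} + 2·v_{7} + v_{8}  →  sig = (2;(1,1,2))
  {1,4}:  v_{1} + v_{4} = v_{6} + 2·v_{7} + v_{8}  →  sig = (2;(1,1,2))
  {0,3}:  v_{0} + v_{3} = 3·v_{5} + v_{7} + v_{8}  →  sig = (2;(1,1,3))
  {3,6}:  v_{3} + v_{6} = 2·v_{4} + v_{5}  →  sig = (2;(1,2))
  {2,6}:  v_{2} + v_{6} = 2·v_{4}  →  sig = (2;(2))
  {0,6,7,8}:  v_{0} + v_{6} + v_{7} + v_{8} = 0  →  sig = (4;())
  {4,5,7,8}:  v_{4} + v_{5} + v_{7} + v_{8} = v_{2}  →  sig = (4;(1))
  {5,6,7,8}:  v_{5} + v_{6} + v_{7} + v_{8} = v_{4}  →  sig = (4;(1))
  {3,4,7,8}:  v_{3} + v_{4} + v_{7} + v_{8} = 2·v_{2}  →  sig = (4;(2))

Sorted signature multiset PRS(X):
    |P|=2: 10 collections, coeffs (1), (1), (1), (1,1), (1,1,2), (1,1,2), (1,1,2), (1,1,3), (1,2), (2)
    |P|=4: 4 collections, coeffs (), (1), (1), (2)


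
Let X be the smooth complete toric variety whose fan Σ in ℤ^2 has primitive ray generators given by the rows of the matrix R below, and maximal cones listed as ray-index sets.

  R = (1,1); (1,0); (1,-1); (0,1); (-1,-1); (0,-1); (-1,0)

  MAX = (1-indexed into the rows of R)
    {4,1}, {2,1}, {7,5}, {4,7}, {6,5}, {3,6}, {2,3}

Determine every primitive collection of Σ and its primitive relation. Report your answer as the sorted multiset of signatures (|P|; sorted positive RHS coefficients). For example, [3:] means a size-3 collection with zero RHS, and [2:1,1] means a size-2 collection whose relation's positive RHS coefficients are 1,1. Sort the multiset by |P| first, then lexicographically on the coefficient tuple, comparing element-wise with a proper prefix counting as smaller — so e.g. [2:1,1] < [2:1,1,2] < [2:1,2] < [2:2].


|primitive collections| = 14. Relations:

  • {1,5}:  v_{1} + v_{5} = 0  so sig = [2:]
  • {2,7}:  v_{2} + v_{7} = 0  so sig = [2:]
  • {4,6}:  v_{4} + v_{6} = 0  so sig = [2:]
  • {1,6}:  v_{1} + v_{6} = v_{2}  so sig = [2:1]
  • {1,7}:  v_{1} + v_{7} = v_{4}  so sig = [2:1]
  • {2,4}:  v_{2} + v_{4} = v_{1}  so sig = [2:1]
  • {2,5}:  v_{2} + v_{5} = v_{6}  so sig = [2:1]
  • {2,6}:  v_{2} + v_{6} = v_{3}  so sig = [2:1]
  • {3,4}:  v_{3} + v_{4} = v_{2}  so sig = [2:1]
  • {3,7}:  v_{3} + v_{7} = v_{6}  so sig = [2:1]
  • {4,5}:  v_{4} + v_{5} = v_{7}  so sig = [2:1]
  • {6,7}:  v_{6} + v_{7} = v_{5}  so sig = [2:1]
  • {1,3}:  v_{1} + v_{3} = 2·v_{2}  so sig = [2:2]
  • {3,5}:  v_{3} + v_{5} = 2·v_{6}  so sig = [2:2]

Hence PRS(X_Σ) =
{ [2:] ×3,  [2:1] ×9,  [2:2] ×2 }


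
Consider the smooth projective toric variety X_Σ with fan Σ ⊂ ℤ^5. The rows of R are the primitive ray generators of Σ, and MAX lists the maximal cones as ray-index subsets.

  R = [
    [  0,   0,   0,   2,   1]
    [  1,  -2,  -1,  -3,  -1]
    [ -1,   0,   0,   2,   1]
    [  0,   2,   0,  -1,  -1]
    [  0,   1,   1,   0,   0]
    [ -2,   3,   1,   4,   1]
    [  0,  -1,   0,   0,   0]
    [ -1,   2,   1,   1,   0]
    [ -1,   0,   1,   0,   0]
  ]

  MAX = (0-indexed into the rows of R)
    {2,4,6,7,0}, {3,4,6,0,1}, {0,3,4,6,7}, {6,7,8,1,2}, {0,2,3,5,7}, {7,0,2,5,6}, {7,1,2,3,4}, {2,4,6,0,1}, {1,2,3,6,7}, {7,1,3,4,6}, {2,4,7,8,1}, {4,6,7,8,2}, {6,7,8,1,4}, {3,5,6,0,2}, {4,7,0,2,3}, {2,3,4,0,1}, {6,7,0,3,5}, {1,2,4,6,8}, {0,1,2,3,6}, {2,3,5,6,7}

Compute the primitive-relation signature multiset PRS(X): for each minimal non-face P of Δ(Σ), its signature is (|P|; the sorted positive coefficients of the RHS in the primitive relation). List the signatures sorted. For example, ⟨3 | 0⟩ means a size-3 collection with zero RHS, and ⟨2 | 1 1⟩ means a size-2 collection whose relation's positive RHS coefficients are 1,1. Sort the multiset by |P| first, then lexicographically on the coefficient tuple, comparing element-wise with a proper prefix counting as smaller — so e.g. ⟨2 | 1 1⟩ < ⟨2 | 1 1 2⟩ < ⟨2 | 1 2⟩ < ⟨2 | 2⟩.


Primitive collections (9):

  P = {0,8}:  v_{0} + v_{8} = v_{2} + v_{4} + v_{6}  ⟹  sig = ⟨2 | 1 1 1⟩
  P = {1,5}:  v_{1} + v_{5} = v_{2} + v_{3} + v_{6}  ⟹  sig = ⟨2 | 1 1 1⟩
  P = {5,8}:  v_{5} + v_{8} = v_{2} + v_{6} + 2·v_{7}  ⟹  sig = ⟨2 | 1 1 2⟩
  P = {3,8}:  v_{3} + v_{8} = v_{1} + 2·v_{7}  ⟹  sig = ⟨2 | 1 2⟩
  P = {4,5}:  v_{4} + v_{5} = v_{0} + 2·v_{7}  ⟹  sig = ⟨2 | 1 2⟩
  P = {0,1,7}:  v_{0} + v_{1} + v_{7} = 0  ⟹  sig = ⟨3 | 0⟩
  P = {2,3,4,6}:  v_{2} + v_{3} + v_{4} + v_{6} = v_{7}  ⟹  sig = ⟨4 | 1⟩
  P = {0,2,3,6,7}:  v_{0} + v_{2} + v_{3} + v_{6} + v_{7} = v_{5}  ⟹  sig = ⟨5 | 1⟩
  P = {1,2,4,6,7}:  v_{1} + v_{2} + v_{4} + v_{6} + v_{7} = v_{8}  ⟹  sig = ⟨5 | 1⟩

Sorted signature multiset PRS(X):
    |P|=2: 5 collections, coeffs (1,1,1), (1,1,1), (1,1,2), (1,2), (1,2)
    |P|=3: 1 collection, coeffs ()
    |P|=4: 1 collection, coeffs (1)
    |P|=5: 2 collections, coeffs (1), (1)


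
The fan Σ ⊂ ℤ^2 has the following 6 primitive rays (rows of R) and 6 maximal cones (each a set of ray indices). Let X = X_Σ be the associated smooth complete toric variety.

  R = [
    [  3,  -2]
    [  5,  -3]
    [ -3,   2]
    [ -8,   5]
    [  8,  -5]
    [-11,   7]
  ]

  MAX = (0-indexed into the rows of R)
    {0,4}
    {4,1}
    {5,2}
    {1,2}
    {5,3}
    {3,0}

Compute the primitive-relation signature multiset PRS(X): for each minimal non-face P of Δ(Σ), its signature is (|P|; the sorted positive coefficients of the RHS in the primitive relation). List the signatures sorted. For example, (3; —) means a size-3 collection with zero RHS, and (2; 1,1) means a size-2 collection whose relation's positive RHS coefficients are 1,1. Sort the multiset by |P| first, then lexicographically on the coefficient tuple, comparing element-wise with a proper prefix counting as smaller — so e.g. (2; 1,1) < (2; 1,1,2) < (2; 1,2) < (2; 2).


9 collections generate NE(X_Σ); each relation:

  P = {0,2}:  v_{0} + v_{2} = 0 — sig = (2; —)
  P = {3,4}:  v_{3} + v_{4} = 0 — sig = (2; —)
  P = {0,1}:  v_{0} + v_{1} = v_{4} — sig = (2; 1)
  P = {0,5}:  v_{0} + v_{5} = v_{3} — sig = (2; 1)
  P = {1,3}:  v_{1} + v_{3} = v_{2} — sig = (2; 1)
  P = {2,3}:  v_{2} + v_{3} = v_{5} — sig = (2; 1)
  P = {2,4}:  v_{2} + v_{4} = v_{1} — sig = (2; 1)
  P = {4,5}:  v_{4} + v_{5} = v_{2} — sig = (2; 1)
  P = {1,5}:  v_{1} + v_{5} = 2·v_{2} — sig = (2; 2)

so the primitive-relation signature multiset is
    (2; —)
    (2; —)
    (2; 1)
    (2; 1)
    (2; 1)
    (2; 1)
    (2; 1)
    (2; 1)
    (2; 2)


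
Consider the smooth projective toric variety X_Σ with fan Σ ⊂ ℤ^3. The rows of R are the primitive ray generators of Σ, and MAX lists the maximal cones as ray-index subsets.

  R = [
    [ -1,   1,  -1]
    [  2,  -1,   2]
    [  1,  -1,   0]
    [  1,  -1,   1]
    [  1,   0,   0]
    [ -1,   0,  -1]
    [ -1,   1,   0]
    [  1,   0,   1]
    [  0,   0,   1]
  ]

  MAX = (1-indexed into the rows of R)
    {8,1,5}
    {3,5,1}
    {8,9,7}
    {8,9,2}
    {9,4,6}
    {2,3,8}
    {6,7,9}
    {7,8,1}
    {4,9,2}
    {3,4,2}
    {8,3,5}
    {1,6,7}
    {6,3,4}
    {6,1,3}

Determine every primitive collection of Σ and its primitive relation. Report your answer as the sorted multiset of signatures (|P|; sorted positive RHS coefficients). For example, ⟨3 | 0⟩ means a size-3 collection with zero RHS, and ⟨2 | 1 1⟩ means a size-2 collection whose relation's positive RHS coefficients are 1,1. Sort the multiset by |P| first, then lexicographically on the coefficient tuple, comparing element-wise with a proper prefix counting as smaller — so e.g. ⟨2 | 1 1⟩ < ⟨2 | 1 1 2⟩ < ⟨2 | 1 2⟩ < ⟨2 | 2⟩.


16 minimal non-faces of Δ(Σ) (on 9 rays):

  {1,4}:  v_{1} + v_{4} = 0 — sig = ⟨2 | 0⟩
  {3,7}:  v_{3} + v_{7} = 0 — sig = ⟨2 | 0⟩
  {6,8}:  v_{6} + v_{8} = 0 — sig = ⟨2 | 0⟩
  {1,2}:  v_{1} + v_{2} = v_{8} — sig = ⟨2 | 1⟩
  {1,9}:  v_{1} + v_{9} = v_{7} — sig = ⟨2 | 1⟩
  {2,6}:  v_{2} + v_{6} = v_{4} — sig = ⟨2 | 1⟩
  {3,9}:  v_{3} + v_{9} = v_{4} — sig = ⟨2 | 1⟩
  {4,7}:  v_{4} + v_{7} = v_{9} — sig = ⟨2 | 1⟩
  {4,8}:  v_{4} + v_{8} = v_{2} — sig = ⟨2 | 1⟩
  {5,9}:  v_{5} + v_{9} = v_{8} — sig = ⟨2 | 1⟩
  {2,7}:  v_{2} + v_{7} = v_{8} + v_{9} — sig = ⟨2 | 1 1⟩
  {4,5}:  v_{4} + v_{5} = v_{3} + v_{8} — sig = ⟨2 | 1 1⟩
  {5,6}:  v_{5} + v_{6} = v_{1} + v_{3} — sig = ⟨2 | 1 1⟩
  {5,7}:  v_{5} + v_{7} = v_{1} + v_{8} — sig = ⟨2 | 1 1⟩
  {2,5}:  v_{2} + v_{5} = v_{3} + 2·v_{8} — sig = ⟨2 | 1 2⟩
  {1,3,8}:  v_{1} + v_{3} + v_{8} = v_{5} — sig = ⟨3 | 1⟩

Signatures (|P|; sorted positive RHS coefficients), sorted:
    ⟨2 | 0⟩
    ⟨2 | 0⟩
    ⟨2 | 0⟩
    ⟨2 | 1⟩
    ⟨2 | 1⟩
    ⟨2 | 1⟩
    ⟨2 | 1⟩
    ⟨2 | 1⟩
    ⟨2 | 1⟩
    ⟨2 | 1⟩
    ⟨2 | 1 1⟩
    ⟨2 | 1 1⟩
    ⟨2 | 1 1⟩
    ⟨2 | 1 1⟩
    ⟨2 | 1 2⟩
    ⟨3 | 1⟩


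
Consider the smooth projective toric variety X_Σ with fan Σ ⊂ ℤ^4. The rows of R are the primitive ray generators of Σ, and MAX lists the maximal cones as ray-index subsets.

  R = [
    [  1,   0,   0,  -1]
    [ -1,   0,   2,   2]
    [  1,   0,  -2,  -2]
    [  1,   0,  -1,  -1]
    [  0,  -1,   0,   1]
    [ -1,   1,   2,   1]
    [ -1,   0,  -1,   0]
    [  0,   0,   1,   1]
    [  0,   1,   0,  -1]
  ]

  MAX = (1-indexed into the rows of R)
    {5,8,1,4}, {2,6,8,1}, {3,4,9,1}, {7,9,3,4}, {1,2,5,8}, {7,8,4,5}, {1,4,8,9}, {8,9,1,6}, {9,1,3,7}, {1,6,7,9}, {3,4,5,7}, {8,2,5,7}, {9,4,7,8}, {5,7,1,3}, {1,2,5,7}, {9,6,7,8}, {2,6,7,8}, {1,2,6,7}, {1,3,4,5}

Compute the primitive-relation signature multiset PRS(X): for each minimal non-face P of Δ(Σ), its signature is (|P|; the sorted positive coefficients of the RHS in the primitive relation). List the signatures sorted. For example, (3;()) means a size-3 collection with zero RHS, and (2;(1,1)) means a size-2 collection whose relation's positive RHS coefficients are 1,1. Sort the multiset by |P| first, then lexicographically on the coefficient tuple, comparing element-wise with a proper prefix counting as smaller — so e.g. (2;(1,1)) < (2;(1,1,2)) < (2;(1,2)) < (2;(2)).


|primitive collections| = 10. Relations:

  {2,3}:  v_{2} + v_{3} = 0  so sig = (2;())
  {5,9}:  v_{5} + v_{9} = 0  so sig = (2;())
  {2,4}:  v_{2} + v_{4} = v_{8}  so sig = (2;(1))
  {2,9}:  v_{2} + v_{9} = v_{6}  so sig = (2;(1))
  {3,6}:  v_{3} + v_{6} = v_{9}  so sig = (2;(1))
  {3,8}:  v_{3} + v_{8} = v_{4}  so sig = (2;(1))
  {5,6}:  v_{5} + v_{6} = v_{2}  so sig = (2;(1))
  {4,6}:  v_{4} + v_{6} = v_{8} + v_{9}  so sig = (2;(1,1))
  {1,7,8}:  v_{1} + v_{7} + v_{8} = 0  so sig = (3;())
  {1,4,7}:  v_{1} + v_{4} + v_{7} = v_{3}  so sig = (3;(1))

so the primitive-relation signature multiset is
[(2;()), (2;()), (2;(1)), (2;(1)), (2;(1)), (2;(1)), (2;(1)), (2;(1,1)), (3;()), (3;(1))]


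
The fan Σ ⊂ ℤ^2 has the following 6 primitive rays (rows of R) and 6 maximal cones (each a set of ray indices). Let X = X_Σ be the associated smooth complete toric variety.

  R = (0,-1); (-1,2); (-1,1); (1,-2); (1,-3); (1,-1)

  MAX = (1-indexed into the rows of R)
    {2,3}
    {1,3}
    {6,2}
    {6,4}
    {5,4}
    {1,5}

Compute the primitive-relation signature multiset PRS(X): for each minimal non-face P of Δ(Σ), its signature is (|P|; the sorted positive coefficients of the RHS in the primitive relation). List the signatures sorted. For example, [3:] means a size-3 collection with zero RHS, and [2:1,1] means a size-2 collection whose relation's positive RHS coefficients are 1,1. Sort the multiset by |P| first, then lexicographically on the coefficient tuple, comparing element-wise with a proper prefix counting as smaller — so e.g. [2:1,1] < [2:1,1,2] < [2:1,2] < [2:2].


|primitive collections| = 9. Relations:

  P = {2,4}:  v_{2} + v_{4} = 0  ⟹  sig = [2:]
  P = {3,6}:  v_{3} + v_{6} = 0  ⟹  sig = [2:]
  P = {1,2}:  v_{1} + v_{2} = v_{3}  ⟹  sig = [2:1]
  P = {1,4}:  v_{1} + v_{4} = v_{5}  ⟹  sig = [2:1]
  P = {1,6}:  v_{1} + v_{6} = v_{4}  ⟹  sig = [2:1]
  P = {2,5}:  v_{2} + v_{5} = v_{1}  ⟹  sig = [2:1]
  P = {3,4}:  v_{3} + v_{4} = v_{1}  ⟹  sig = [2:1]
  P = {3,5}:  v_{3} + v_{5} = 2·v_{1}  ⟹  sig = [2:2]
  P = {5,6}:  v_{5} + v_{6} = 2·v_{4}  ⟹  sig = [2:2]

Hence PRS(X_Σ) =
    |P|=2: 9 collections, coeffs (), (), (1), (1), (1), (1), (1), (2), (2)


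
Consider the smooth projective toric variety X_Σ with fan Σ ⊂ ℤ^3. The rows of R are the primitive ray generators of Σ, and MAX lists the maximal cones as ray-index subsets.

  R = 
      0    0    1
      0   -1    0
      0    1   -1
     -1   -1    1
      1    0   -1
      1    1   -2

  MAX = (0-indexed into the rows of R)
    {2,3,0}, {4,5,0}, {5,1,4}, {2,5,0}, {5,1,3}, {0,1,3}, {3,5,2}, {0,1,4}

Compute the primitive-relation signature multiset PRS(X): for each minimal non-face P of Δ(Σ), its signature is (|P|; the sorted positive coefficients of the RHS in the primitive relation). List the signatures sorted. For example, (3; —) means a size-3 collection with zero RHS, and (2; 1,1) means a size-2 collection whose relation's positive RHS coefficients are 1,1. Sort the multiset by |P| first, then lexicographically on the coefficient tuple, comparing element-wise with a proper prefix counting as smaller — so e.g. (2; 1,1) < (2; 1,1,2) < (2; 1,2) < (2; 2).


Primitive collections (5):

  {2,4}:  v_{2} + v_{4} = v_{5}  →  sig = (2; 1)
  {3,4}:  v_{3} + v_{4} = v_{1}  →  sig = (2; 1)
  {1,2}:  v_{1} + v_{2} = v_{3} + v_{5}  →  sig = (2; 1,1)
  {0,3,5}:  v_{0} + v_{3} + v_{5} = 0  →  sig = (3; —)
  {0,1,5}:  v_{0} + v_{1} + v_{5} = v_{4}  →  sig = (3; 1)

Hence PRS(X_Σ) =
{ (2; 1) ×2,  (2; 1,1),  (3; —),  (3; 1) }


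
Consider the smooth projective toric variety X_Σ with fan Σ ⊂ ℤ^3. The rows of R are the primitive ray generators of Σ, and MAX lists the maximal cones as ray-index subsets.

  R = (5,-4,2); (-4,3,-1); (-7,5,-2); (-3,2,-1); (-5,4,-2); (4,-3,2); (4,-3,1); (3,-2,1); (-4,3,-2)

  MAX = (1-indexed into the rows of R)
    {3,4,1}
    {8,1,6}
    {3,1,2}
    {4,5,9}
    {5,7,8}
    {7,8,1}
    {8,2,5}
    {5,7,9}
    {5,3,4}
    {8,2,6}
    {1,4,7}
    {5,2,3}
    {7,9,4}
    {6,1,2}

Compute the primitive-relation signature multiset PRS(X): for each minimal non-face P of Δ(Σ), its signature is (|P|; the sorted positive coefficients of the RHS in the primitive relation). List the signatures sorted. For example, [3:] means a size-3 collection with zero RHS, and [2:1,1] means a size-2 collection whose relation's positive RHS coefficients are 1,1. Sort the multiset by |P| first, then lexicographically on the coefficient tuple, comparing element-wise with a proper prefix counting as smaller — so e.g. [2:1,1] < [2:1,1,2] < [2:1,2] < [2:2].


Primitive collections (17):

  • {1,5}:  v_{1} + v_{5} = 0 ; sig = [2:]
  • {2,7}:  v_{2} + v_{7} = 0 ; sig = [2:]
  • {4,8}:  v_{4} + v_{8} = 0 ; sig = [2:]
  • {6,9}:  v_{6} + v_{9} = 0 ; sig = [2:]
  • {2,4}:  v_{2} + v_{4} = v_{3} ; sig = [2:1]
  • {3,7}:  v_{3} + v_{7} = v_{4} ; sig = [2:1]
  • {3,8}:  v_{3} + v_{8} = v_{2} ; sig = [2:1]
  • {1,9}:  v_{1} + v_{9} = v_{4} + v_{7} ; sig = [2:1,1]
  • {2,9}:  v_{2} + v_{9} = v_{4} + v_{5} ; sig = [2:1,1]
  • {4,6}:  v_{4} + v_{6} = v_{1} + v_{2} ; sig = [2:1,1]
  • {5,6}:  v_{5} + v_{6} = v_{2} + v_{8} ; sig = [2:1,1]
  • {6,7}:  v_{6} + v_{7} = v_{1} + v_{8} ; sig = [2:1,1]
  • {8,9}:  v_{8} + v_{9} = v_{5} + v_{7} ; sig = [2:1,1]
  • {3,6}:  v_{3} + v_{6} = v_{1} + 2·v_{2} ; sig = [2:1,2]
  • {3,9}:  v_{3} + v_{9} = 2·v_{4} + v_{5} ; sig = [2:1,2]
  • {1,2,8}:  v_{1} + v_{2} + v_{8} = v_{6} ; sig = [3:1]
  • {4,5,7}:  v_{4} + v_{5} + v_{7} = v_{9} ; sig = [3:1]

Sorted signature multiset PRS(X):
[[2:], [2:], [2:], [2:], [2:1], [2:1], [2:1], [2:1,1], [2:1,1], [2:1,1], [2:1,1], [2:1,1], [2:1,1], [2:1,2], [2:1,2], [3:1], [3:1]]


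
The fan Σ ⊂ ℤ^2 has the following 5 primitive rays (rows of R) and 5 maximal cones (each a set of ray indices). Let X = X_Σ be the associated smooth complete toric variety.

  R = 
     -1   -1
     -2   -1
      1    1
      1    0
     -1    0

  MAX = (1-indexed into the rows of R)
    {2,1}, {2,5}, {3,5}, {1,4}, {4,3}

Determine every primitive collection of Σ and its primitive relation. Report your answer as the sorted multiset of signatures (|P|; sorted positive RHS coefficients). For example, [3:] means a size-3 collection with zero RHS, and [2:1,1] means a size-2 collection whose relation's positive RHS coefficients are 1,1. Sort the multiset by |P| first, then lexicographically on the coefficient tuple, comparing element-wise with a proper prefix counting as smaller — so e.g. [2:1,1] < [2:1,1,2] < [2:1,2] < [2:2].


Primitive collections (5):

  • {1,3}:  v_{1} + v_{3} = 0  ⇒ sig = [2:]
  • {4,5}:  v_{4} + v_{5} = 0  ⇒ sig = [2:]
  • {1,5}:  v_{1} + v_{5} = v_{2}  ⇒ sig = [2:1]
  • {2,3}:  v_{2} + v_{3} = v_{5}  ⇒ sig = [2:1]
  • {2,4}:  v_{2} + v_{4} = v_{1}  ⇒ sig = [2:1]

Hence PRS(X_Σ) =
[[2:], [2:], [2:1], [2:1], [2:1]]


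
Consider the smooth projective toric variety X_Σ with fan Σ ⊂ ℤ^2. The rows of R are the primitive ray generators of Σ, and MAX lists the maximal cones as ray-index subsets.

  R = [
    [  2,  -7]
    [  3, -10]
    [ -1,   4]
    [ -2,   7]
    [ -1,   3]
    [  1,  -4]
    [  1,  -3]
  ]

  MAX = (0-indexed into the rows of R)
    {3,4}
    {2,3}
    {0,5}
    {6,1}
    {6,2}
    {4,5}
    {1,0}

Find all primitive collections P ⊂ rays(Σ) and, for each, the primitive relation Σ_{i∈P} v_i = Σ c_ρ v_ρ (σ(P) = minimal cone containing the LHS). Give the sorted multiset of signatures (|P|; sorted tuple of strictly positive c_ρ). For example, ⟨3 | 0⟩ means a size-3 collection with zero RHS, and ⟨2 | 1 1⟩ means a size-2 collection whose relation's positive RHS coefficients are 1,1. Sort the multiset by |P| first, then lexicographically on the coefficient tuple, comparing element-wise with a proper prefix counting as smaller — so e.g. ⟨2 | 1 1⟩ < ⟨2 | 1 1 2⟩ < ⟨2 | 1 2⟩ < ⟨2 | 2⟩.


The 14 primitive collections of Σ (r=7, n=2):

  P={0,3}:  v_{0} + v_{3} = 0  →  sig = ⟨2 | 0⟩
  P={2,5}:  v_{2} + v_{5} = 0  →  sig = ⟨2 | 0⟩
  P={4,6}:  v_{4} + v_{6} = 0  →  sig = ⟨2 | 0⟩
  P={0,2}:  v_{0} + v_{2} = v_{6}  →  sig = ⟨2 | 1⟩
  P={0,4}:  v_{0} + v_{4} = v_{5}  →  sig = ⟨2 | 1⟩
  P={0,6}:  v_{0} + v_{6} = v_{1}  →  sig = ⟨2 | 1⟩
  P={1,3}:  v_{1} + v_{3} = v_{6}  →  sig = ⟨2 | 1⟩
  P={1,4}:  v_{1} + v_{4} = v_{0}  →  sig = ⟨2 | 1⟩
  P={2,4}:  v_{2} + v_{4} = v_{3}  →  sig = ⟨2 | 1⟩
  P={3,5}:  v_{3} + v_{5} = v_{4}  →  sig = ⟨2 | 1⟩
  P={3,6}:  v_{3} + v_{6} = v_{2}  →  sig = ⟨2 | 1⟩
  P={5,6}:  v_{5} + v_{6} = v_{0}  →  sig = ⟨2 | 1⟩
  P={1,2}:  v_{1} + v_{2} = 2·v_{6}  →  sig = ⟨2 | 2⟩
  P={1,5}:  v_{1} + v_{5} = 2·v_{0}  →  sig = ⟨2 | 2⟩

so the primitive-relation signature multiset is
{ ⟨2 | 0⟩ ×3,  ⟨2 | 1⟩ ×9,  ⟨2 | 2⟩ ×2 }
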